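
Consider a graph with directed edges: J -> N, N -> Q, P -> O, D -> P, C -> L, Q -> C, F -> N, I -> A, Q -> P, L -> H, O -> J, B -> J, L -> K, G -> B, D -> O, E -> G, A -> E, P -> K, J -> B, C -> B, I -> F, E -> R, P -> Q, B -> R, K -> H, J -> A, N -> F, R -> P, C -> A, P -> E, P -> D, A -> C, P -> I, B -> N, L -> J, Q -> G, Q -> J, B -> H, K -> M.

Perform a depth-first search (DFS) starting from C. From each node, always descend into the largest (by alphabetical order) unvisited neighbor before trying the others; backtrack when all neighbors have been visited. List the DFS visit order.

Visit C
C → L
L → K
K → M
K → H
L → J
J → N
N → Q
Q → P
P → O
P → I
I → F
I → A
A → E
E → R
E → G
G → B
P → D

C, L, K, M, H, J, N, Q, P, O, I, F, A, E, R, G, B, D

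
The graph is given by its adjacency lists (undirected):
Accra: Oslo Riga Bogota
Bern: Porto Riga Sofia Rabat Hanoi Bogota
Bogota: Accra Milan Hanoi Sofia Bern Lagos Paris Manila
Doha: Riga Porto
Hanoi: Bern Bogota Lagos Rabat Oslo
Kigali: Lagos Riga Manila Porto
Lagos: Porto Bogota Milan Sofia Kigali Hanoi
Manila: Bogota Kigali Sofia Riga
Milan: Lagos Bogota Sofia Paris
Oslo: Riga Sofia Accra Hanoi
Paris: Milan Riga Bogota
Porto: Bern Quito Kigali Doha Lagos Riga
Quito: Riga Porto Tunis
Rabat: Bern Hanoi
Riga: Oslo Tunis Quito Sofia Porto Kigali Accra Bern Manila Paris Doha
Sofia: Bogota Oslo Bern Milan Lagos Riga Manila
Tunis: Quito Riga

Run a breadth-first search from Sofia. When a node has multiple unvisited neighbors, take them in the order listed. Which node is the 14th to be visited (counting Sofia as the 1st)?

Kigali

Visit Sofia; enqueue Bogota, Oslo, Bern, Milan, Lagos, Riga, Manila → queue [Bogota, Oslo, Bern, Milan, Lagos, Riga, Manila]
Visit Bogota; enqueue Accra, Hanoi, Paris → queue [Oslo, Bern, Milan, Lagos, Riga, Manila, Accra, Hanoi, Paris]
Visit Oslo → queue [Bern, Milan, Lagos, Riga, Manila, Accra, Hanoi, Paris]
Visit Bern; enqueue Porto, Rabat → queue [Milan, Lagos, Riga, Manila, Accra, Hanoi, Paris, Porto, Rabat]
Visit Milan → queue [Lagos, Riga, Manila, Accra, Hanoi, Paris, Porto, Rabat]
Visit Lagos; enqueue Kigali → queue [Riga, Manila, Accra, Hanoi, Paris, Porto, Rabat, Kigali]
Visit Riga; enqueue Tunis, Quito, Doha → queue [Manila, Accra, Hanoi, Paris, Porto, Rabat, Kigali, Tunis, Quito, Doha]
Visit Manila → queue [Accra, Hanoi, Paris, Porto, Rabat, Kigali, Tunis, Quito, Doha]
Visit Accra → queue [Hanoi, Paris, Porto, Rabat, Kigali, Tunis, Quito, Doha]
Visit Hanoi → queue [Paris, Porto, Rabat, Kigali, Tunis, Quito, Doha]
Visit Paris → queue [Porto, Rabat, Kigali, Tunis, Quito, Doha]
Visit Porto → queue [Rabat, Kigali, Tunis, Quito, Doha]
Visit Rabat → queue [Kigali, Tunis, Quito, Doha]
Visit Kigali → queue [Tunis, Quito, Doha]
Visit Tunis → queue [Quito, Doha]
Visit Quito → queue [Doha]
Visit Doha → queue []

Visit order: Sofia, Bogota, Oslo, Bern, Milan, Lagos, Riga, Manila, Accra, Hanoi, Paris, Porto, Rabat, Kigali, Tunis, Quito, Doha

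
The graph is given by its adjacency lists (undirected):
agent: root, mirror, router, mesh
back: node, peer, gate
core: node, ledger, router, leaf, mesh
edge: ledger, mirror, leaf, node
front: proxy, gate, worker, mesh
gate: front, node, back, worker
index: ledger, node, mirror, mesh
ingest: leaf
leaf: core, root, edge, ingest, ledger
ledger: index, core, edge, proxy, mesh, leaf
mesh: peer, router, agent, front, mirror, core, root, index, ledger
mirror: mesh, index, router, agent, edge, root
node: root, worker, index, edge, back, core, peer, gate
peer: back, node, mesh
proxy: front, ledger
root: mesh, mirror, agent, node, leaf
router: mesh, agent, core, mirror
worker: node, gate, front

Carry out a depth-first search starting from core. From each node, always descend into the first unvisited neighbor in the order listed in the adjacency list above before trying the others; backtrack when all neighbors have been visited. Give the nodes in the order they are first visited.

core node root mesh peer back gate front proxy ledger index mirror router agent edge leaf ingest worker

Visit core
core → node
node → root
root → mesh
mesh → peer
peer → back
back → gate
gate → front
front → proxy
proxy → ledger
ledger → index
index → mirror
mirror → router
router → agent
mirror → edge
edge → leaf
leaf → ingest
front → worker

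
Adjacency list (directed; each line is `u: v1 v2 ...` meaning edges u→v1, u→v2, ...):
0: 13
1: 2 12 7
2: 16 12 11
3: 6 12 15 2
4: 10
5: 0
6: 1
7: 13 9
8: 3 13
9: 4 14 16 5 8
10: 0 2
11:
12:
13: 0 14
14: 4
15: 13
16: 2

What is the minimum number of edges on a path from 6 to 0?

4

Level 0: 6
Level 1: 1
Level 2: 2, 7, 12
Level 3: 9, 11, 13, 16
Level 4: 0, 4, 5, 8, 14
Level 5: 3, 10
Level 6: 15
0 first appears at level 4.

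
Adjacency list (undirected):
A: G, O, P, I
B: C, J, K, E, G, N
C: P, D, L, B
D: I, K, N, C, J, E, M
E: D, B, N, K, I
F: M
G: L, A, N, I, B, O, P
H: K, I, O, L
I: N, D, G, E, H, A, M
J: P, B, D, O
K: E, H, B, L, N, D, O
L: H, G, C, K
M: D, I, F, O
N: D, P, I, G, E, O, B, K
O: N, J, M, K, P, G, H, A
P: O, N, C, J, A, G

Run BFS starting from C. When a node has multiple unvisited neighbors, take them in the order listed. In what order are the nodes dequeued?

C → P → D → L → B → O → N → J → A → G → I → K → E → M → H → F

Visit C; enqueue P, D, L, B → queue [P, D, L, B]
Visit P; enqueue O, N, J, A, G → queue [D, L, B, O, N, J, A, G]
Visit D; enqueue I, K, E, M → queue [L, B, O, N, J, A, G, I, K, E, M]
Visit L; enqueue H → queue [B, O, N, J, A, G, I, K, E, M, H]
Visit B → queue [O, N, J, A, G, I, K, E, M, H]
Visit O → queue [N, J, A, G, I, K, E, M, H]
Visit N → queue [J, A, G, I, K, E, M, H]
Visit J → queue [A, G, I, K, E, M, H]
Visit A → queue [G, I, K, E, M, H]
Visit G → queue [I, K, E, M, H]
Visit I → queue [K, E, M, H]
Visit K → queue [E, M, H]
Visit E → queue [M, H]
Visit M; enqueue F → queue [H, F]
Visit H → queue [F]
Visit F → queue []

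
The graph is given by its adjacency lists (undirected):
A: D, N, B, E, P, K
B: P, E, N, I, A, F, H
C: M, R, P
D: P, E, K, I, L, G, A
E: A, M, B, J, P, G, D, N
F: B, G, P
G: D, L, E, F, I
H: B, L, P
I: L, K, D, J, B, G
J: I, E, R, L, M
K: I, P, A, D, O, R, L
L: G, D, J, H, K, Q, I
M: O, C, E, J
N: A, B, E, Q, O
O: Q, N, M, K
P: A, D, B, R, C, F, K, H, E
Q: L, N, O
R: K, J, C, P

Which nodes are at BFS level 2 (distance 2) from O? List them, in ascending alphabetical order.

Level 0: O
Level 1: K, M, N, Q
Level 2: A, B, C, D, E, I, J, L, P, R
Level 3: F, G, H

A, B, C, D, E, I, J, L, P, R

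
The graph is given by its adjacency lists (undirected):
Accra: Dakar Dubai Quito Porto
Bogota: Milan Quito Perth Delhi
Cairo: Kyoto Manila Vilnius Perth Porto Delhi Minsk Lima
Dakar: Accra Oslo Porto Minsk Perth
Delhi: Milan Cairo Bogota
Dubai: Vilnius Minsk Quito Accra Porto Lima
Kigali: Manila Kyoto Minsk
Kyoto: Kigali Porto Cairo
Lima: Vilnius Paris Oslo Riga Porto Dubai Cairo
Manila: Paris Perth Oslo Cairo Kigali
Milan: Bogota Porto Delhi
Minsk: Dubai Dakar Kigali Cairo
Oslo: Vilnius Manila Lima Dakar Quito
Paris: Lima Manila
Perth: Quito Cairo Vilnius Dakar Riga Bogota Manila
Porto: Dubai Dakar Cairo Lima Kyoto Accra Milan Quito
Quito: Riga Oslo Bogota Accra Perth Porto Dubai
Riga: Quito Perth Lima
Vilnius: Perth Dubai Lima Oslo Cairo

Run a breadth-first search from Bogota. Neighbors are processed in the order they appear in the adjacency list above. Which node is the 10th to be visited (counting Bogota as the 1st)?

Visit Bogota; enqueue Milan, Quito, Perth, Delhi → queue [Milan, Quito, Perth, Delhi]
Visit Milan; enqueue Porto → queue [Quito, Perth, Delhi, Porto]
Visit Quito; enqueue Riga, Oslo, Accra, Dubai → queue [Perth, Delhi, Porto, Riga, Oslo, Accra, Dubai]
Visit Perth; enqueue Cairo, Vilnius, Dakar, Manila → queue [Delhi, Porto, Riga, Oslo, Accra, Dubai, Cairo, Vilnius, Dakar, Manila]
Visit Delhi → queue [Porto, Riga, Oslo, Accra, Dubai, Cairo, Vilnius, Dakar, Manila]
Visit Porto; enqueue Lima, Kyoto → queue [Riga, Oslo, Accra, Dubai, Cairo, Vilnius, Dakar, Manila, Lima, Kyoto]
Visit Riga → queue [Oslo, Accra, Dubai, Cairo, Vilnius, Dakar, Manila, Lima, Kyoto]
Visit Oslo → queue [Accra, Dubai, Cairo, Vilnius, Dakar, Manila, Lima, Kyoto]
Visit Accra → queue [Dubai, Cairo, Vilnius, Dakar, Manila, Lima, Kyoto]
Visit Dubai; enqueue Minsk → queue [Cairo, Vilnius, Dakar, Manila, Lima, Kyoto, Minsk]
Visit Cairo → queue [Vilnius, Dakar, Manila, Lima, Kyoto, Minsk]
Visit Vilnius → queue [Dakar, Manila, Lima, Kyoto, Minsk]
Visit Dakar → queue [Manila, Lima, Kyoto, Minsk]
Visit Manila; enqueue Paris, Kigali → queue [Lima, Kyoto, Minsk, Paris, Kigali]
Visit Lima → queue [Kyoto, Minsk, Paris, Kigali]
Visit Kyoto → queue [Minsk, Paris, Kigali]
Visit Minsk → queue [Paris, Kigali]
Visit Paris → queue [Kigali]
Visit Kigali → queue []

Visit order: Bogota, Milan, Quito, Perth, Delhi, Porto, Riga, Oslo, Accra, Dubai, Cairo, Vilnius, Dakar, Manila, Lima, Kyoto, Minsk, Paris, Kigali

Dubai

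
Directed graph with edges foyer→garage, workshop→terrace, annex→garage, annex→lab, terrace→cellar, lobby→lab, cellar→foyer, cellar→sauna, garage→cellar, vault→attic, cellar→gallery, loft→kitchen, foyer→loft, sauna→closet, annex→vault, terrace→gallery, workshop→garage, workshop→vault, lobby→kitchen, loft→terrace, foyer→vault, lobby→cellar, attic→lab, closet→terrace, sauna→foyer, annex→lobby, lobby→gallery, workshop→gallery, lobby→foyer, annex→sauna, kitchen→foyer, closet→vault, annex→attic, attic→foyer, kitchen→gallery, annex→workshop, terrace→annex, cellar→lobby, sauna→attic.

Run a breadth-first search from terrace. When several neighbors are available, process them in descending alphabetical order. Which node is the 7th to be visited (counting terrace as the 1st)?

Visit terrace; enqueue gallery, cellar, annex → queue [gallery, cellar, annex]
Visit gallery → queue [cellar, annex]
Visit cellar; enqueue sauna, lobby, foyer → queue [annex, sauna, lobby, foyer]
Visit annex; enqueue workshop, vault, lab, garage, attic → queue [sauna, lobby, foyer, workshop, vault, lab, garage, attic]
Visit sauna; enqueue closet → queue [lobby, foyer, workshop, vault, lab, garage, attic, closet]
Visit lobby; enqueue kitchen → queue [foyer, workshop, vault, lab, garage, attic, closet, kitchen]
Visit foyer; enqueue loft → queue [workshop, vault, lab, garage, attic, closet, kitchen, loft]
Visit workshop → queue [vault, lab, garage, attic, closet, kitchen, loft]
Visit vault → queue [lab, garage, attic, closet, kitchen, loft]
Visit lab → queue [garage, attic, closet, kitchen, loft]
Visit garage → queue [attic, closet, kitchen, loft]
Visit attic → queue [closet, kitchen, loft]
Visit closet → queue [kitchen, loft]
Visit kitchen → queue [loft]
Visit loft → queue []

Visit order: terrace, gallery, cellar, annex, sauna, lobby, foyer, workshop, vault, lab, garage, attic, closet, kitchen, loft

foyer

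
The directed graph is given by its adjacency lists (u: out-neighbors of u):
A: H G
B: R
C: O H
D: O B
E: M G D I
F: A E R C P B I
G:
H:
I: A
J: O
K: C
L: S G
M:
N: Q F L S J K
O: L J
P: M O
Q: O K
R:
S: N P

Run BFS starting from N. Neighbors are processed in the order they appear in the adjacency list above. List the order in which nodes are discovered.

N → Q → F → L → S → J → K → O → A → E → R → C → P → B → I → G → H → M → D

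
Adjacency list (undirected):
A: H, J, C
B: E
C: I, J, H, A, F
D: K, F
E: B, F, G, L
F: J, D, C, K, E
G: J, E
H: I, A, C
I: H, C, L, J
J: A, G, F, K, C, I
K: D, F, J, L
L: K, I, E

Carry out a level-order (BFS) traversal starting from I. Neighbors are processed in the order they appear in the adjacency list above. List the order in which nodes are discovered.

I, H, C, L, J, A, F, K, E, G, D, B

Visit I; enqueue H, C, L, J → queue [H, C, L, J]
Visit H; enqueue A → queue [C, L, J, A]
Visit C; enqueue F → queue [L, J, A, F]
Visit L; enqueue K, E → queue [J, A, F, K, E]
Visit J; enqueue G → queue [A, F, K, E, G]
Visit A → queue [F, K, E, G]
Visit F; enqueue D → queue [K, E, G, D]
Visit K → queue [E, G, D]
Visit E; enqueue B → queue [G, D, B]
Visit G → queue [D, B]
Visit D → queue [B]
Visit B → queue []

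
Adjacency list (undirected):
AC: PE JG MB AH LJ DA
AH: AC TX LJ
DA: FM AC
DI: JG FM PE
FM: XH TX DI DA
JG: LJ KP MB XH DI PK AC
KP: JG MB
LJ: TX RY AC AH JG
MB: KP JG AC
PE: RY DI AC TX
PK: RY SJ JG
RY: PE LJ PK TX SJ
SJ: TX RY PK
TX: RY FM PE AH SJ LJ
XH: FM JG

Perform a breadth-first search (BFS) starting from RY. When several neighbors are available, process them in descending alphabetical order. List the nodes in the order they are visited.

Visit RY; enqueue TX, SJ, PK, PE, LJ → queue [TX, SJ, PK, PE, LJ]
Visit TX; enqueue FM, AH → queue [SJ, PK, PE, LJ, FM, AH]
Visit SJ → queue [PK, PE, LJ, FM, AH]
Visit PK; enqueue JG → queue [PE, LJ, FM, AH, JG]
Visit PE; enqueue DI, AC → queue [LJ, FM, AH, JG, DI, AC]
Visit LJ → queue [FM, AH, JG, DI, AC]
Visit FM; enqueue XH, DA → queue [AH, JG, DI, AC, XH, DA]
Visit AH → queue [JG, DI, AC, XH, DA]
Visit JG; enqueue MB, KP → queue [DI, AC, XH, DA, MB, KP]
Visit DI → queue [AC, XH, DA, MB, KP]
Visit AC → queue [XH, DA, MB, KP]
Visit XH → queue [DA, MB, KP]
Visit DA → queue [MB, KP]
Visit MB → queue [KP]
Visit KP → queue []

RY, TX, SJ, PK, PE, LJ, FM, AH, JG, DI, AC, XH, DA, MB, KP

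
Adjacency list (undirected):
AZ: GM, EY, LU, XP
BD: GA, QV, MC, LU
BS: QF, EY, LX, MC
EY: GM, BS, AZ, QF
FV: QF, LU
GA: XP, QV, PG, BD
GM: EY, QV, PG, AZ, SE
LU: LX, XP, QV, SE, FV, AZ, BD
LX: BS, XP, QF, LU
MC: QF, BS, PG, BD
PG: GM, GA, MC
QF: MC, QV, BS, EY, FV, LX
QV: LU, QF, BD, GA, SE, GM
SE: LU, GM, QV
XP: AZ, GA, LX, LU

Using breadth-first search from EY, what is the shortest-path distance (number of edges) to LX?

2

Level 0: EY
Level 1: AZ, BS, GM, QF
Level 2: FV, LU, LX, MC, PG, QV, SE, XP
Level 3: BD, GA
LX first appears at level 2.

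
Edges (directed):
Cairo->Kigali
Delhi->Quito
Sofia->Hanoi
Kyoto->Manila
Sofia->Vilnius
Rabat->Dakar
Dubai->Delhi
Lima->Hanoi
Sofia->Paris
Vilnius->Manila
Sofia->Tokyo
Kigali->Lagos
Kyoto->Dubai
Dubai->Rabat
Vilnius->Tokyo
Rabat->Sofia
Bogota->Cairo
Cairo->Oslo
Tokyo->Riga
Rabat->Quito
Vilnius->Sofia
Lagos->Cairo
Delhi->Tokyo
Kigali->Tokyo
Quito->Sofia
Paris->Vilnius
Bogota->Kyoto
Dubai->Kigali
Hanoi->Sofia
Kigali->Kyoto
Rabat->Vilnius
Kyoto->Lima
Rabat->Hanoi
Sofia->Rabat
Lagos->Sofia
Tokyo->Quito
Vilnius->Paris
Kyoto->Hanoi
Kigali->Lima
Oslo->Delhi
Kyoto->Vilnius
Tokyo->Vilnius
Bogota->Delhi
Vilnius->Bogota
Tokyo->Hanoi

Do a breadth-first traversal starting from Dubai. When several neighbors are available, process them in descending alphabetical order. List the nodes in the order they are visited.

Visit Dubai; enqueue Rabat, Kigali, Delhi → queue [Rabat, Kigali, Delhi]
Visit Rabat; enqueue Vilnius, Sofia, Quito, Hanoi, Dakar → queue [Kigali, Delhi, Vilnius, Sofia, Quito, Hanoi, Dakar]
Visit Kigali; enqueue Tokyo, Lima, Lagos, Kyoto → queue [Delhi, Vilnius, Sofia, Quito, Hanoi, Dakar, Tokyo, Lima, Lagos, Kyoto]
Visit Delhi → queue [Vilnius, Sofia, Quito, Hanoi, Dakar, Tokyo, Lima, Lagos, Kyoto]
Visit Vilnius; enqueue Paris, Manila, Bogota → queue [Sofia, Quito, Hanoi, Dakar, Tokyo, Lima, Lagos, Kyoto, Paris, Manila, Bogota]
Visit Sofia → queue [Quito, Hanoi, Dakar, Tokyo, Lima, Lagos, Kyoto, Paris, Manila, Bogota]
Visit Quito → queue [Hanoi, Dakar, Tokyo, Lima, Lagos, Kyoto, Paris, Manila, Bogota]
Visit Hanoi → queue [Dakar, Tokyo, Lima, Lagos, Kyoto, Paris, Manila, Bogota]
Visit Dakar → queue [Tokyo, Lima, Lagos, Kyoto, Paris, Manila, Bogota]
Visit Tokyo; enqueue Riga → queue [Lima, Lagos, Kyoto, Paris, Manila, Bogota, Riga]
Visit Lima → queue [Lagos, Kyoto, Paris, Manila, Bogota, Riga]
Visit Lagos; enqueue Cairo → queue [Kyoto, Paris, Manila, Bogota, Riga, Cairo]
Visit Kyoto → queue [Paris, Manila, Bogota, Riga, Cairo]
Visit Paris → queue [Manila, Bogota, Riga, Cairo]
Visit Manila → queue [Bogota, Riga, Cairo]
Visit Bogota → queue [Riga, Cairo]
Visit Riga → queue [Cairo]
Visit Cairo; enqueue Oslo → queue [Oslo]
Visit Oslo → queue []

Dubai → Rabat → Kigali → Delhi → Vilnius → Sofia → Quito → Hanoi → Dakar → Tokyo → Lima → Lagos → Kyoto → Paris → Manila → Bogota → Riga → Cairo → Oslo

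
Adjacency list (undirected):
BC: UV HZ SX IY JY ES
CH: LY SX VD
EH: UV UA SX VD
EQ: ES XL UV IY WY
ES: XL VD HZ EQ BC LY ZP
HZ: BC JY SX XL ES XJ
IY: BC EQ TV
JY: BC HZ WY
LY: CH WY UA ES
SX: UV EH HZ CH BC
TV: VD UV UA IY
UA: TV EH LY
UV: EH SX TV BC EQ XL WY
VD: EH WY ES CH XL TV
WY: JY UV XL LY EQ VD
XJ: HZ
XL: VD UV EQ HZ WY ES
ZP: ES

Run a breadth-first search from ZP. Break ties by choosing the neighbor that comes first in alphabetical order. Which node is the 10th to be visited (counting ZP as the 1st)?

JY

Visit ZP; enqueue ES → queue [ES]
Visit ES; enqueue BC, EQ, HZ, LY, VD, XL → queue [BC, EQ, HZ, LY, VD, XL]
Visit BC; enqueue IY, JY, SX, UV → queue [EQ, HZ, LY, VD, XL, IY, JY, SX, UV]
Visit EQ; enqueue WY → queue [HZ, LY, VD, XL, IY, JY, SX, UV, WY]
Visit HZ; enqueue XJ → queue [LY, VD, XL, IY, JY, SX, UV, WY, XJ]
Visit LY; enqueue CH, UA → queue [VD, XL, IY, JY, SX, UV, WY, XJ, CH, UA]
Visit VD; enqueue EH, TV → queue [XL, IY, JY, SX, UV, WY, XJ, CH, UA, EH, TV]
Visit XL → queue [IY, JY, SX, UV, WY, XJ, CH, UA, EH, TV]
Visit IY → queue [JY, SX, UV, WY, XJ, CH, UA, EH, TV]
Visit JY → queue [SX, UV, WY, XJ, CH, UA, EH, TV]
Visit SX → queue [UV, WY, XJ, CH, UA, EH, TV]
Visit UV → queue [WY, XJ, CH, UA, EH, TV]
Visit WY → queue [XJ, CH, UA, EH, TV]
Visit XJ → queue [CH, UA, EH, TV]
Visit CH → queue [UA, EH, TV]
Visit UA → queue [EH, TV]
Visit EH → queue [TV]
Visit TV → queue []

Visit order: ZP, ES, BC, EQ, HZ, LY, VD, XL, IY, JY, SX, UV, WY, XJ, CH, UA, EH, TV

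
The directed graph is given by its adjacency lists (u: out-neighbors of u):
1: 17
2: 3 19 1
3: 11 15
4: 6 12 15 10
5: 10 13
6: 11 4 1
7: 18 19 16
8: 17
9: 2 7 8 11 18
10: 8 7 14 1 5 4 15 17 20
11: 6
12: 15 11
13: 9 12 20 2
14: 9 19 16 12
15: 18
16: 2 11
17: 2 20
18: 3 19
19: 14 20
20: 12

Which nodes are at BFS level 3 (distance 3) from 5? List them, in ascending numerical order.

3, 6, 11, 16, 18, 19

Level 0: 5
Level 1: 10, 13
Level 2: 1, 2, 4, 7, 8, 9, 12, 14, 15, 17, 20
Level 3: 3, 6, 11, 16, 18, 19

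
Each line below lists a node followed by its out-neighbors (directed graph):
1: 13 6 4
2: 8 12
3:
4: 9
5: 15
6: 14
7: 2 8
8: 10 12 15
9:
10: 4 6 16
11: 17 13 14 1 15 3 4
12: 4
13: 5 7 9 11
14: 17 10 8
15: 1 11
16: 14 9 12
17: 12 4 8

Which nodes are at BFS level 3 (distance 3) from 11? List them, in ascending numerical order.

Level 0: 11
Level 1: 1, 3, 4, 13, 14, 15, 17
Level 2: 5, 6, 7, 8, 9, 10, 12
Level 3: 2, 16

2, 16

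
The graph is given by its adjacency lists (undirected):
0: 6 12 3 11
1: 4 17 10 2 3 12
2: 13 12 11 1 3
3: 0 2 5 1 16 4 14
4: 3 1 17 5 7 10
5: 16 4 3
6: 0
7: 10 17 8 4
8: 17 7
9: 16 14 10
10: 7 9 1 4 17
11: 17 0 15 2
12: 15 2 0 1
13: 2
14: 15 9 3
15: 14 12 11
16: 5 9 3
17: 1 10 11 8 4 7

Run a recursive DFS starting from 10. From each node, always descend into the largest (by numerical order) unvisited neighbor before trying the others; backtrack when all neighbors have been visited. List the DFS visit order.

10, 17, 11, 15, 14, 9, 16, 5, 4, 7, 8, 3, 2, 13, 12, 1, 0, 6

Visit 10
10 → 17
17 → 11
11 → 15
15 → 14
14 → 9
9 → 16
16 → 5
5 → 4
4 → 7
7 → 8
4 → 3
3 → 2
2 → 13
2 → 12
12 → 1
12 → 0
0 → 6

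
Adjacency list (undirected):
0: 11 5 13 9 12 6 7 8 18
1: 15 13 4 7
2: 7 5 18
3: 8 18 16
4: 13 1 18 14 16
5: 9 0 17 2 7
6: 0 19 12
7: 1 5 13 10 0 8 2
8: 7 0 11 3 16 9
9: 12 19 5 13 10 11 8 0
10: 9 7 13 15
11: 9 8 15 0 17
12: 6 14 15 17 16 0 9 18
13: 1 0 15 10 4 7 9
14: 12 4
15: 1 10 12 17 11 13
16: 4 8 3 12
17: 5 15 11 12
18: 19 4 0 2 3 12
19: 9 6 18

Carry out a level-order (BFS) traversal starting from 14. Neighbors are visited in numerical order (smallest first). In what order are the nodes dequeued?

14 -> 4 -> 12 -> 1 -> 13 -> 16 -> 18 -> 0 -> 6 -> 9 -> 15 -> 17 -> 7 -> 10 -> 3 -> 8 -> 2 -> 19 -> 5 -> 11

Visit 14; enqueue 4, 12 → queue [4, 12]
Visit 4; enqueue 1, 13, 16, 18 → queue [12, 1, 13, 16, 18]
Visit 12; enqueue 0, 6, 9, 15, 17 → queue [1, 13, 16, 18, 0, 6, 9, 15, 17]
Visit 1; enqueue 7 → queue [13, 16, 18, 0, 6, 9, 15, 17, 7]
Visit 13; enqueue 10 → queue [16, 18, 0, 6, 9, 15, 17, 7, 10]
Visit 16; enqueue 3, 8 → queue [18, 0, 6, 9, 15, 17, 7, 10, 3, 8]
Visit 18; enqueue 2, 19 → queue [0, 6, 9, 15, 17, 7, 10, 3, 8, 2, 19]
Visit 0; enqueue 5, 11 → queue [6, 9, 15, 17, 7, 10, 3, 8, 2, 19, 5, 11]
Visit 6 → queue [9, 15, 17, 7, 10, 3, 8, 2, 19, 5, 11]
Visit 9 → queue [15, 17, 7, 10, 3, 8, 2, 19, 5, 11]
Visit 15 → queue [17, 7, 10, 3, 8, 2, 19, 5, 11]
Visit 17 → queue [7, 10, 3, 8, 2, 19, 5, 11]
Visit 7 → queue [10, 3, 8, 2, 19, 5, 11]
Visit 10 → queue [3, 8, 2, 19, 5, 11]
Visit 3 → queue [8, 2, 19, 5, 11]
Visit 8 → queue [2, 19, 5, 11]
Visit 2 → queue [19, 5, 11]
Visit 19 → queue [5, 11]
Visit 5 → queue [11]
Visit 11 → queue []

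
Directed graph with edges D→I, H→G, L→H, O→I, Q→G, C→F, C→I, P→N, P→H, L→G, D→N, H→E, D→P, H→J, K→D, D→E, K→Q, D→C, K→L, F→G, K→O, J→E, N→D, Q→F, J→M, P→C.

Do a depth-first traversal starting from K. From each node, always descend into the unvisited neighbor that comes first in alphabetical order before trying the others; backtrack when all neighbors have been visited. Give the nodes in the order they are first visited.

Visit K
K → D
D → C
C → F
F → G
C → I
D → E
D → N
D → P
P → H
H → J
J → M
K → L
K → O
K → Q

K, D, C, F, G, I, E, N, P, H, J, M, L, O, Q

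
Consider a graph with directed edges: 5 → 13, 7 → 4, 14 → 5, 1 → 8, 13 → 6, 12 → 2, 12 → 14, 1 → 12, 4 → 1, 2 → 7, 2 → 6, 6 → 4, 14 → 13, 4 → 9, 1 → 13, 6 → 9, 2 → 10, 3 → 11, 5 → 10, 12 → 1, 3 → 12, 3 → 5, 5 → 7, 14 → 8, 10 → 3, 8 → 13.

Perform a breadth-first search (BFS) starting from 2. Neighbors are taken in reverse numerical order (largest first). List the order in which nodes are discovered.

2, 10, 7, 6, 3, 4, 9, 12, 11, 5, 1, 14, 13, 8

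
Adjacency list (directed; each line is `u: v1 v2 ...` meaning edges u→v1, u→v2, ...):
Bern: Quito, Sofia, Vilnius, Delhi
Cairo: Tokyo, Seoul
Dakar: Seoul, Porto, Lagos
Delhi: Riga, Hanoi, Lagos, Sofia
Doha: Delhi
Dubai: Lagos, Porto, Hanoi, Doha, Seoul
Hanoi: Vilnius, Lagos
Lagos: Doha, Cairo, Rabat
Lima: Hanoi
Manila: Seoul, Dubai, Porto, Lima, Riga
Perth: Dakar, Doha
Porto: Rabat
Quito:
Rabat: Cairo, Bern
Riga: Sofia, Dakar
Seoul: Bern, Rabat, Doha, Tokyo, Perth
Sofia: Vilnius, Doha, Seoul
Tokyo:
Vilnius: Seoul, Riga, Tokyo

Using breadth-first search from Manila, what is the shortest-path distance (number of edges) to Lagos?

Level 0: Manila
Level 1: Dubai, Lima, Porto, Riga, Seoul
Level 2: Bern, Dakar, Doha, Hanoi, Lagos, Perth, Rabat, Sofia, Tokyo
Level 3: Cairo, Delhi, Quito, Vilnius
Lagos first appears at level 2.

2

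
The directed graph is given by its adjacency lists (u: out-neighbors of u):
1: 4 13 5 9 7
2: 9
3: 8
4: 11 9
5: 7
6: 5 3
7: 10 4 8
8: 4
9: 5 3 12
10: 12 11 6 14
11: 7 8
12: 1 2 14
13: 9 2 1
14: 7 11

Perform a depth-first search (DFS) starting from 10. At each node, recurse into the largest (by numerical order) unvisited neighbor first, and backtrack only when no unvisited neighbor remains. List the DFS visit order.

Visit 10
10 → 14
14 → 11
11 → 8
8 → 4
4 → 9
9 → 12
12 → 2
12 → 1
1 → 13
1 → 7
1 → 5
9 → 3
10 → 6

10 → 14 → 11 → 8 → 4 → 9 → 12 → 2 → 1 → 13 → 7 → 5 → 3 → 6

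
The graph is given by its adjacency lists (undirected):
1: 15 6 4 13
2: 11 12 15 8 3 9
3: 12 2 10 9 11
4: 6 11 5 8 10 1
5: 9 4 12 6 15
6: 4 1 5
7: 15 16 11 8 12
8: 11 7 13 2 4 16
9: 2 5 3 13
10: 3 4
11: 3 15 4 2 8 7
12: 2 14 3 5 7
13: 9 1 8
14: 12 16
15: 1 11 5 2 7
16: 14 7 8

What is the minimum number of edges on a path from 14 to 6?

3

Level 0: 14
Level 1: 12, 16
Level 2: 2, 3, 5, 7, 8
Level 3: 4, 6, 9, 10, 11, 13, 15
Level 4: 1
6 first appears at level 3.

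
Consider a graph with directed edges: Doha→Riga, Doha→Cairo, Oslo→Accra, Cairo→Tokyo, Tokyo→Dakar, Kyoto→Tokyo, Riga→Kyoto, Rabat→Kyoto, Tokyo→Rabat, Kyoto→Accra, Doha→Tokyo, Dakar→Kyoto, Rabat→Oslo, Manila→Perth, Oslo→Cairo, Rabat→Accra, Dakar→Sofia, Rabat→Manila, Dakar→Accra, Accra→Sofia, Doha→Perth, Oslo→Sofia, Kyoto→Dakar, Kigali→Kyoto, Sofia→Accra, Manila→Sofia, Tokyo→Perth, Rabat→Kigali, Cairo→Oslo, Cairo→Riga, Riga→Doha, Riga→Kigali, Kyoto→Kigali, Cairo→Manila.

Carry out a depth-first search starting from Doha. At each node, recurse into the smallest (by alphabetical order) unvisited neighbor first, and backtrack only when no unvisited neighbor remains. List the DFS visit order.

Doha → Cairo → Manila → Perth → Sofia → Accra → Oslo → Riga → Kigali → Kyoto → Dakar → Tokyo → Rabat

Visit Doha
Doha → Cairo
Cairo → Manila
Manila → Perth
Manila → Sofia
Sofia → Accra
Cairo → Oslo
Cairo → Riga
Riga → Kigali
Kigali → Kyoto
Kyoto → Dakar
Kyoto → Tokyo
Tokyo → Rabat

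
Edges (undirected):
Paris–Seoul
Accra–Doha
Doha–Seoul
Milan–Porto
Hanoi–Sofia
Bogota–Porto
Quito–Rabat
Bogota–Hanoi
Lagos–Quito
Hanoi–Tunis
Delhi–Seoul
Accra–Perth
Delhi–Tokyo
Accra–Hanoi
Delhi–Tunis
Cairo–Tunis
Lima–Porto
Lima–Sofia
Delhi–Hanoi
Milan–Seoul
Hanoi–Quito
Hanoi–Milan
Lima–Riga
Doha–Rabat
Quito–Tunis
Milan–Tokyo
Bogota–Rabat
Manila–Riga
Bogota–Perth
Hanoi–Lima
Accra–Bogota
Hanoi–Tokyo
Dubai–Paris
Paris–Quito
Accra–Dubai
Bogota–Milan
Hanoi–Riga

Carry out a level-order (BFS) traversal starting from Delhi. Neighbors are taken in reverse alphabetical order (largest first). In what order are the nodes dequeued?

Delhi Tunis Tokyo Seoul Hanoi Quito Cairo Milan Paris Doha Sofia Riga Lima Bogota Accra Rabat Lagos Porto Dubai Manila Perth

Visit Delhi; enqueue Tunis, Tokyo, Seoul, Hanoi → queue [Tunis, Tokyo, Seoul, Hanoi]
Visit Tunis; enqueue Quito, Cairo → queue [Tokyo, Seoul, Hanoi, Quito, Cairo]
Visit Tokyo; enqueue Milan → queue [Seoul, Hanoi, Quito, Cairo, Milan]
Visit Seoul; enqueue Paris, Doha → queue [Hanoi, Quito, Cairo, Milan, Paris, Doha]
Visit Hanoi; enqueue Sofia, Riga, Lima, Bogota, Accra → queue [Quito, Cairo, Milan, Paris, Doha, Sofia, Riga, Lima, Bogota, Accra]
Visit Quito; enqueue Rabat, Lagos → queue [Cairo, Milan, Paris, Doha, Sofia, Riga, Lima, Bogota, Accra, Rabat, Lagos]
Visit Cairo → queue [Milan, Paris, Doha, Sofia, Riga, Lima, Bogota, Accra, Rabat, Lagos]
Visit Milan; enqueue Porto → queue [Paris, Doha, Sofia, Riga, Lima, Bogota, Accra, Rabat, Lagos, Porto]
Visit Paris; enqueue Dubai → queue [Doha, Sofia, Riga, Lima, Bogota, Accra, Rabat, Lagos, Porto, Dubai]
Visit Doha → queue [Sofia, Riga, Lima, Bogota, Accra, Rabat, Lagos, Porto, Dubai]
Visit Sofia → queue [Riga, Lima, Bogota, Accra, Rabat, Lagos, Porto, Dubai]
Visit Riga; enqueue Manila → queue [Lima, Bogota, Accra, Rabat, Lagos, Porto, Dubai, Manila]
Visit Lima → queue [Bogota, Accra, Rabat, Lagos, Porto, Dubai, Manila]
Visit Bogota; enqueue Perth → queue [Accra, Rabat, Lagos, Porto, Dubai, Manila, Perth]
Visit Accra → queue [Rabat, Lagos, Porto, Dubai, Manila, Perth]
Visit Rabat → queue [Lagos, Porto, Dubai, Manila, Perth]
Visit Lagos → queue [Porto, Dubai, Manila, Perth]
Visit Porto → queue [Dubai, Manila, Perth]
Visit Dubai → queue [Manila, Perth]
Visit Manila → queue [Perth]
Visit Perth → queue []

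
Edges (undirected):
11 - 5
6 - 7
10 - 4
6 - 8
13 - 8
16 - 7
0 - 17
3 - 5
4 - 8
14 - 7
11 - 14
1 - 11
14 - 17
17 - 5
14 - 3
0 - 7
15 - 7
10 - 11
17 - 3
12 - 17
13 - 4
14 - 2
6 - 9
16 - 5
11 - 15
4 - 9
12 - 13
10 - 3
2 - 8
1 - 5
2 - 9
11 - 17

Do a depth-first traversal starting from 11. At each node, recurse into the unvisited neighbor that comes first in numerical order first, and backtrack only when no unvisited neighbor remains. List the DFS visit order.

Visit 11
11 → 1
1 → 5
5 → 3
3 → 10
10 → 4
4 → 8
8 → 2
2 → 9
9 → 6
6 → 7
7 → 0
0 → 17
17 → 12
12 → 13
17 → 14
7 → 15
7 → 16

11 → 1 → 5 → 3 → 10 → 4 → 8 → 2 → 9 → 6 → 7 → 0 → 17 → 12 → 13 → 14 → 15 → 16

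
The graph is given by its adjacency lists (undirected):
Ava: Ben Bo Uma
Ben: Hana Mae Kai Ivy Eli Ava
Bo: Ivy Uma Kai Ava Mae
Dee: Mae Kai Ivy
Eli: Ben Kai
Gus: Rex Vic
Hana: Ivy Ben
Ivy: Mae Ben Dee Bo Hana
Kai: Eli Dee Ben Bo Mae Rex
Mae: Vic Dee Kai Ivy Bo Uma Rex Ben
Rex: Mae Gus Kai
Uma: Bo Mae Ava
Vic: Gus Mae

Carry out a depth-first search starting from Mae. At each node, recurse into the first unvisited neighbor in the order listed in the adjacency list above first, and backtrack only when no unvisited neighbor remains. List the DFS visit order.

Mae → Vic → Gus → Rex → Kai → Eli → Ben → Hana → Ivy → Dee → Bo → Uma → Ava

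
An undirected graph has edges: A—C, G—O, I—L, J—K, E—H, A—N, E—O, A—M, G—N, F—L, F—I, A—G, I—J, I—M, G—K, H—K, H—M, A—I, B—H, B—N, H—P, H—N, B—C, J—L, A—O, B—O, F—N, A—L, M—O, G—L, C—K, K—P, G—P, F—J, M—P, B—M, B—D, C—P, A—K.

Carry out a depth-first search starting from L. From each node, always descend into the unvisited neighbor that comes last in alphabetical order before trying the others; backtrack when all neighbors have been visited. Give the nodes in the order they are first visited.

L → J → K → P → M → O → G → N → H → E → B → D → C → A → I → F

Visit L
L → J
J → K
K → P
P → M
M → O
O → G
G → N
N → H
H → E
H → B
B → D
B → C
C → A
A → I
I → F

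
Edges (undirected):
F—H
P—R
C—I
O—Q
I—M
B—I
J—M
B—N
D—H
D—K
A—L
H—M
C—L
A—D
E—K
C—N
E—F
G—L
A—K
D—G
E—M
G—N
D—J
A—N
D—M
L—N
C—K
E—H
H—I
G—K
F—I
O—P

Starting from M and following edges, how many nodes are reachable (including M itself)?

14

BFS from M visits: M, D, E, H, I, J, A, G, K, F, B, C, L, N
Reachable nodes: 14 of 18 total.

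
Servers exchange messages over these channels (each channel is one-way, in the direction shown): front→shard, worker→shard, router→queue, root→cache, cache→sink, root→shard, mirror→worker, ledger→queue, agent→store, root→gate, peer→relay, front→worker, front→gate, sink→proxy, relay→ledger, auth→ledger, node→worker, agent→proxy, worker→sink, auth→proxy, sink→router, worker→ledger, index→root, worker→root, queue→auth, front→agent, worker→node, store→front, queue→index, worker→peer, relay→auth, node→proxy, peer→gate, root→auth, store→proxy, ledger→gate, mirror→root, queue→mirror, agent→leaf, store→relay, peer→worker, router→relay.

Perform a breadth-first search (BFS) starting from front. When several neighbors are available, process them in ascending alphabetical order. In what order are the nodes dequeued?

front -> agent -> gate -> shard -> worker -> leaf -> proxy -> store -> ledger -> node -> peer -> root -> sink -> relay -> queue -> auth -> cache -> router -> index -> mirror

Visit front; enqueue agent, gate, shard, worker → queue [agent, gate, shard, worker]
Visit agent; enqueue leaf, proxy, store → queue [gate, shard, worker, leaf, proxy, store]
Visit gate → queue [shard, worker, leaf, proxy, store]
Visit shard → queue [worker, leaf, proxy, store]
Visit worker; enqueue ledger, node, peer, root, sink → queue [leaf, proxy, store, ledger, node, peer, root, sink]
Visit leaf → queue [proxy, store, ledger, node, peer, root, sink]
Visit proxy → queue [store, ledger, node, peer, root, sink]
Visit store; enqueue relay → queue [ledger, node, peer, root, sink, relay]
Visit ledger; enqueue queue → queue [node, peer, root, sink, relay, queue]
Visit node → queue [peer, root, sink, relay, queue]
Visit peer → queue [root, sink, relay, queue]
Visit root; enqueue auth, cache → queue [sink, relay, queue, auth, cache]
Visit sink; enqueue router → queue [relay, queue, auth, cache, router]
Visit relay → queue [queue, auth, cache, router]
Visit queue; enqueue index, mirror → queue [auth, cache, router, index, mirror]
Visit auth → queue [cache, router, index, mirror]
Visit cache → queue [router, index, mirror]
Visit router → queue [index, mirror]
Visit index → queue [mirror]
Visit mirror → queue []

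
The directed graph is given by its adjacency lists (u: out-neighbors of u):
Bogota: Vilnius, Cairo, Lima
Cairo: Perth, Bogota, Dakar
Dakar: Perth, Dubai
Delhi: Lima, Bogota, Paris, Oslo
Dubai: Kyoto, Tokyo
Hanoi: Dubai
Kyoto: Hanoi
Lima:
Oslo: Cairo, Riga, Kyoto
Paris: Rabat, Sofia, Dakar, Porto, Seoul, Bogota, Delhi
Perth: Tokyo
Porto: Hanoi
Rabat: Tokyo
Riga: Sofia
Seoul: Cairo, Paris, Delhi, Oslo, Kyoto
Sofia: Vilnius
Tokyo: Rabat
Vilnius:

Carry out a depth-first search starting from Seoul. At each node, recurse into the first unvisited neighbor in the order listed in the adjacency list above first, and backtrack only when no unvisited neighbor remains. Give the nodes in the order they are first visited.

Visit Seoul
Seoul → Cairo
Cairo → Perth
Perth → Tokyo
Tokyo → Rabat
Cairo → Bogota
Bogota → Vilnius
Bogota → Lima
Cairo → Dakar
Dakar → Dubai
Dubai → Kyoto
Kyoto → Hanoi
Seoul → Paris
Paris → Sofia
Paris → Porto
Paris → Delhi
Delhi → Oslo
Oslo → Riga

Seoul -> Cairo -> Perth -> Tokyo -> Rabat -> Bogota -> Vilnius -> Lima -> Dakar -> Dubai -> Kyoto -> Hanoi -> Paris -> Sofia -> Porto -> Delhi -> Oslo -> Riga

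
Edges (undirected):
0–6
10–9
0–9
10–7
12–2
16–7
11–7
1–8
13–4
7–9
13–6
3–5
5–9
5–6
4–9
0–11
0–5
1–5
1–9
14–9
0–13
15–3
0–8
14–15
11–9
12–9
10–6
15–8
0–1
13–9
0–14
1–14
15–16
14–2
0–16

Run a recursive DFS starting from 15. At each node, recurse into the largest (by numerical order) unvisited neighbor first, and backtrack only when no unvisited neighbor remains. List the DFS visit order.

Visit 15
15 → 16
16 → 7
7 → 11
11 → 9
9 → 14
14 → 2
2 → 12
14 → 1
1 → 8
8 → 0
0 → 13
13 → 6
6 → 10
6 → 5
5 → 3
13 → 4

15 → 16 → 7 → 11 → 9 → 14 → 2 → 12 → 1 → 8 → 0 → 13 → 6 → 10 → 5 → 3 → 4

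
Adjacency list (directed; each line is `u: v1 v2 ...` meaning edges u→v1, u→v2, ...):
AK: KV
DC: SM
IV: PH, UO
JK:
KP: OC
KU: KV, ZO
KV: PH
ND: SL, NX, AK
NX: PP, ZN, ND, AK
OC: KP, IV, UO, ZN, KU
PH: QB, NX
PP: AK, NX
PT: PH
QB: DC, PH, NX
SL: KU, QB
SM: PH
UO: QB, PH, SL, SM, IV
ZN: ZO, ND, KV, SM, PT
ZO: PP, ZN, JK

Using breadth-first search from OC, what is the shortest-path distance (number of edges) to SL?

2

Level 0: OC
Level 1: IV, KP, KU, UO, ZN
Level 2: KV, ND, PH, PT, QB, SL, SM, ZO
Level 3: AK, DC, JK, NX, PP
SL first appears at level 2.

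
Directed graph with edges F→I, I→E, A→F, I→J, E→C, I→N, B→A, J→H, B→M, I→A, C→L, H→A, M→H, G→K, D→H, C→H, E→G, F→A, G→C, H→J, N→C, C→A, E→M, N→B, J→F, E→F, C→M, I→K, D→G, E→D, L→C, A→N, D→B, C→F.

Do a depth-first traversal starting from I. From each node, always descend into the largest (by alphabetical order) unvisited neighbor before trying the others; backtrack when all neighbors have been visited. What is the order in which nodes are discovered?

Visit I
I → N
N → C
C → M
M → H
H → J
J → F
F → A
C → L
N → B
I → K
I → E
E → G
E → D

I, N, C, M, H, J, F, A, L, B, K, E, G, D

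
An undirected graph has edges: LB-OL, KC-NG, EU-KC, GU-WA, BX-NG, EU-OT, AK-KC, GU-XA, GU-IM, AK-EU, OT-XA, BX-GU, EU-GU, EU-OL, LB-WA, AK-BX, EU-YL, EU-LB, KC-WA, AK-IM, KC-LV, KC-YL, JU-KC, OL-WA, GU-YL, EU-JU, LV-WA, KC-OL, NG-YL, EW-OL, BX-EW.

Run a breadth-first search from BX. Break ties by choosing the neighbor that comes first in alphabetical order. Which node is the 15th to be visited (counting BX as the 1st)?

Visit BX; enqueue AK, EW, GU, NG → queue [AK, EW, GU, NG]
Visit AK; enqueue EU, IM, KC → queue [EW, GU, NG, EU, IM, KC]
Visit EW; enqueue OL → queue [GU, NG, EU, IM, KC, OL]
Visit GU; enqueue WA, XA, YL → queue [NG, EU, IM, KC, OL, WA, XA, YL]
Visit NG → queue [EU, IM, KC, OL, WA, XA, YL]
Visit EU; enqueue JU, LB, OT → queue [IM, KC, OL, WA, XA, YL, JU, LB, OT]
Visit IM → queue [KC, OL, WA, XA, YL, JU, LB, OT]
Visit KC; enqueue LV → queue [OL, WA, XA, YL, JU, LB, OT, LV]
Visit OL → queue [WA, XA, YL, JU, LB, OT, LV]
Visit WA → queue [XA, YL, JU, LB, OT, LV]
Visit XA → queue [YL, JU, LB, OT, LV]
Visit YL → queue [JU, LB, OT, LV]
Visit JU → queue [LB, OT, LV]
Visit LB → queue [OT, LV]
Visit OT → queue [LV]
Visit LV → queue []

Visit order: BX, AK, EW, GU, NG, EU, IM, KC, OL, WA, XA, YL, JU, LB, OT, LV

OT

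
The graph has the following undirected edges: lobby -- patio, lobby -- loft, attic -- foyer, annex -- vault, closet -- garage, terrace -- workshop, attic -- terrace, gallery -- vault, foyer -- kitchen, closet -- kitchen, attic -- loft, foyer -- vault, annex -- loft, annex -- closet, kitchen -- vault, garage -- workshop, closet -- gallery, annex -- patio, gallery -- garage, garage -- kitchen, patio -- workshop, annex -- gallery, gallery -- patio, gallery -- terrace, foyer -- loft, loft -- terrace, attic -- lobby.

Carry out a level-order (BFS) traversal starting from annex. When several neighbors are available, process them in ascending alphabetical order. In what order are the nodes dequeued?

annex, closet, gallery, loft, patio, vault, garage, kitchen, terrace, attic, foyer, lobby, workshop

Visit annex; enqueue closet, gallery, loft, patio, vault → queue [closet, gallery, loft, patio, vault]
Visit closet; enqueue garage, kitchen → queue [gallery, loft, patio, vault, garage, kitchen]
Visit gallery; enqueue terrace → queue [loft, patio, vault, garage, kitchen, terrace]
Visit loft; enqueue attic, foyer, lobby → queue [patio, vault, garage, kitchen, terrace, attic, foyer, lobby]
Visit patio; enqueue workshop → queue [vault, garage, kitchen, terrace, attic, foyer, lobby, workshop]
Visit vault → queue [garage, kitchen, terrace, attic, foyer, lobby, workshop]
Visit garage → queue [kitchen, terrace, attic, foyer, lobby, workshop]
Visit kitchen → queue [terrace, attic, foyer, lobby, workshop]
Visit terrace → queue [attic, foyer, lobby, workshop]
Visit attic → queue [foyer, lobby, workshop]
Visit foyer → queue [lobby, workshop]
Visit lobby → queue [workshop]
Visit workshop → queue []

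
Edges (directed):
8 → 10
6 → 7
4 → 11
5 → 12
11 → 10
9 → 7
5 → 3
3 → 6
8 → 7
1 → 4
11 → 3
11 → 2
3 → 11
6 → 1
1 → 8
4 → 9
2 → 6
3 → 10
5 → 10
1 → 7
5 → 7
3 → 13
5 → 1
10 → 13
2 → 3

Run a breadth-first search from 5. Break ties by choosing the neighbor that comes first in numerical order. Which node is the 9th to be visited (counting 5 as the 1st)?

Visit 5; enqueue 1, 3, 7, 10, 12 → queue [1, 3, 7, 10, 12]
Visit 1; enqueue 4, 8 → queue [3, 7, 10, 12, 4, 8]
Visit 3; enqueue 6, 11, 13 → queue [7, 10, 12, 4, 8, 6, 11, 13]
Visit 7 → queue [10, 12, 4, 8, 6, 11, 13]
Visit 10 → queue [12, 4, 8, 6, 11, 13]
Visit 12 → queue [4, 8, 6, 11, 13]
Visit 4; enqueue 9 → queue [8, 6, 11, 13, 9]
Visit 8 → queue [6, 11, 13, 9]
Visit 6 → queue [11, 13, 9]
Visit 11; enqueue 2 → queue [13, 9, 2]
Visit 13 → queue [9, 2]
Visit 9 → queue [2]
Visit 2 → queue []

Visit order: 5, 1, 3, 7, 10, 12, 4, 8, 6, 11, 13, 9, 2

6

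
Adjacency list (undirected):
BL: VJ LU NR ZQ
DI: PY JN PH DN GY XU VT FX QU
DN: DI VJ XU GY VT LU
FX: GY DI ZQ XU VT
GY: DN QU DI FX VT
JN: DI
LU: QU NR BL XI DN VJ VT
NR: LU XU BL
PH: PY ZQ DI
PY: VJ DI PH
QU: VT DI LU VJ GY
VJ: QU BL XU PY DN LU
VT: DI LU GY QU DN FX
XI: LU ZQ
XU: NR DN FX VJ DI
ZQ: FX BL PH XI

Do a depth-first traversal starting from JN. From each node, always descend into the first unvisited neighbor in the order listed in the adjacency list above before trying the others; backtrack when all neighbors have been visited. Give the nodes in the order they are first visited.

Visit JN
JN → DI
DI → PY
PY → VJ
VJ → QU
QU → VT
VT → LU
LU → NR
NR → XU
XU → DN
DN → GY
GY → FX
FX → ZQ
ZQ → BL
ZQ → PH
ZQ → XI

JN DI PY VJ QU VT LU NR XU DN GY FX ZQ BL PH XI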